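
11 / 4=2.75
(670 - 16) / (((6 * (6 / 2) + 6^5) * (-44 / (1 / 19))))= -109 / 1085964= -0.00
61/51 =1.20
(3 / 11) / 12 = 1 / 44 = 0.02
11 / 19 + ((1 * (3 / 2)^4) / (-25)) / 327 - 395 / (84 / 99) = -464.96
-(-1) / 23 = 1 / 23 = 0.04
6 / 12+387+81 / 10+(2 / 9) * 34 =18142 / 45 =403.16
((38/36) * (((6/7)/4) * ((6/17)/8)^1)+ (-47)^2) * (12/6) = 4205955/952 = 4418.02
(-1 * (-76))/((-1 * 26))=-38/13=-2.92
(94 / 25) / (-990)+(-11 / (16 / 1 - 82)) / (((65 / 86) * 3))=1246 / 17875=0.07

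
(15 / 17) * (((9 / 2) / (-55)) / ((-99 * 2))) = 3 / 8228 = 0.00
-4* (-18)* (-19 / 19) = -72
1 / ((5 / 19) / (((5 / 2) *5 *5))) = 475 / 2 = 237.50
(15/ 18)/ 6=5/ 36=0.14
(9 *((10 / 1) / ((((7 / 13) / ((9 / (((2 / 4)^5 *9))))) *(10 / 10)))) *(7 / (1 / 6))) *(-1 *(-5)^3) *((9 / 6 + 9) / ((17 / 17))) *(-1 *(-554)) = 163341360000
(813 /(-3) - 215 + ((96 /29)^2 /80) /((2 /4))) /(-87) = 680826 /121945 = 5.58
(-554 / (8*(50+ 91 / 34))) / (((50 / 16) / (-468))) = 196.88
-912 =-912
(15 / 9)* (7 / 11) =35 / 33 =1.06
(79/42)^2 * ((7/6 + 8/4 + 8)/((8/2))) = 418147/42336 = 9.88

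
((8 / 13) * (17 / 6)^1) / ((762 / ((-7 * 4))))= -952 / 14859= -0.06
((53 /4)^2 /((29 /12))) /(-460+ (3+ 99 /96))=-67416 /423139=-0.16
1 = 1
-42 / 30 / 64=-0.02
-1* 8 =-8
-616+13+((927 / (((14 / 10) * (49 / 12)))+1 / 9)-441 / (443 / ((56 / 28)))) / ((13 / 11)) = -8309106194 / 17778033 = -467.38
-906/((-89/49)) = 498.81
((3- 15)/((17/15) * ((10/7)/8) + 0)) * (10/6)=-1680/17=-98.82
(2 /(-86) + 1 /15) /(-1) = -28 /645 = -0.04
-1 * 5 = -5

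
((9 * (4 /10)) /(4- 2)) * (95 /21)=57 /7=8.14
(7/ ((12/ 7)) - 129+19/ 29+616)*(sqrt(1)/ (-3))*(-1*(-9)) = -171125/ 116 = -1475.22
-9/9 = -1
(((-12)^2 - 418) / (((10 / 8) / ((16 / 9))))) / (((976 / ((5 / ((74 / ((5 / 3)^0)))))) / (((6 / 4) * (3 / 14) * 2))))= -274 / 15799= -0.02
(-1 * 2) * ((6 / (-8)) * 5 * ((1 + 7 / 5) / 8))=9 / 4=2.25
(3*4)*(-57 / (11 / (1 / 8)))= -171 / 22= -7.77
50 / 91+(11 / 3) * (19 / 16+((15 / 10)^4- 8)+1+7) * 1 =25625 / 1092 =23.47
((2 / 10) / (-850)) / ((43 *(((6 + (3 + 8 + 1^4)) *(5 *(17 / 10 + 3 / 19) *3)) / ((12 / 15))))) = -38 / 4354475625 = -0.00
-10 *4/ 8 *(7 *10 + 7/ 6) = -2135/ 6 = -355.83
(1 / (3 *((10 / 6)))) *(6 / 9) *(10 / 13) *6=8 / 13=0.62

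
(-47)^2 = 2209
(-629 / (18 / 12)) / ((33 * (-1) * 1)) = 1258 / 99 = 12.71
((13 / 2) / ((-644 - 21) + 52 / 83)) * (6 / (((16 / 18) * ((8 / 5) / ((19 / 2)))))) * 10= -1537575 / 392128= -3.92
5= 5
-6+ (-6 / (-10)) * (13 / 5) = -111 / 25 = -4.44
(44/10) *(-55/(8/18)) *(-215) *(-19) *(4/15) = -593142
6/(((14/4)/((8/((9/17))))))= 544/21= 25.90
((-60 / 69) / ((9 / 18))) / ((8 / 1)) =-5 / 23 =-0.22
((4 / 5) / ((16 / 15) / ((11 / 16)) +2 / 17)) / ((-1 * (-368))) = 561 / 430744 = 0.00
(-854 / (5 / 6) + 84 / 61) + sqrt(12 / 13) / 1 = -312144 / 305 + 2 * sqrt(39) / 13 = -1022.46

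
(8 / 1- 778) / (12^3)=-385 / 864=-0.45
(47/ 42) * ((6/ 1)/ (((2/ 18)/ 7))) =423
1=1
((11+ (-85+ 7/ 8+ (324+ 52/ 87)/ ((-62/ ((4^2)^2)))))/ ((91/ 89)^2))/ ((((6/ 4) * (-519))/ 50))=6038872377625/ 69547630698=86.83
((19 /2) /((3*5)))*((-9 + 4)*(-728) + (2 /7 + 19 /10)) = 4844107 /2100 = 2306.72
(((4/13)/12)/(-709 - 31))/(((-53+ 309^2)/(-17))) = 17/2754052080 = 0.00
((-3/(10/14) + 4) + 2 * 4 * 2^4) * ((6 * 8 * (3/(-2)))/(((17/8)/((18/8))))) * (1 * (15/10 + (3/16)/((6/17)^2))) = -9954981/340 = -29279.36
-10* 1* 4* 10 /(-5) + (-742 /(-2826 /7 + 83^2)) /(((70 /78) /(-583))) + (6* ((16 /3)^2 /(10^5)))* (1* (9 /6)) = 1990354266 /12896875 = 154.33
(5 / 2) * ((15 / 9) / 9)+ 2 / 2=79 / 54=1.46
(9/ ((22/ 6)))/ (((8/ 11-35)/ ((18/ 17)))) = -486/ 6409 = -0.08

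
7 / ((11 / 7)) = 49 / 11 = 4.45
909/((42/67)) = 20301/14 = 1450.07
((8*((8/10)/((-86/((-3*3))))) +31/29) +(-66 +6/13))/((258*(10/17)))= -0.42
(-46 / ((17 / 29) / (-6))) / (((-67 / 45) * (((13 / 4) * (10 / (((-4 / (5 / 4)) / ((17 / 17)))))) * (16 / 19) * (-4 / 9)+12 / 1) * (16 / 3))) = -46193085 / 12310312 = -3.75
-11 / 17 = -0.65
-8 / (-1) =8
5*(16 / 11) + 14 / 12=557 / 66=8.44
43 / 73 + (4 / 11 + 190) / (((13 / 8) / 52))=4892057 / 803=6092.23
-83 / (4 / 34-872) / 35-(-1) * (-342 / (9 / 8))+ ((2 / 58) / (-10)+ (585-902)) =-4671269944 / 7522165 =-621.00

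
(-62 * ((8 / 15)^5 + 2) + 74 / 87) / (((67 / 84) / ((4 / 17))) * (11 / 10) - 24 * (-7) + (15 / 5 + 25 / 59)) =-36620189474624 / 50976604749375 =-0.72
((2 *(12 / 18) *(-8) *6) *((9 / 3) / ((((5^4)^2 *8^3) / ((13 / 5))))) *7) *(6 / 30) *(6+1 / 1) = -1911 / 78125000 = -0.00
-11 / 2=-5.50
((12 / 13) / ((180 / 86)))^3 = 636056 / 7414875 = 0.09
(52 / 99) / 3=52 / 297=0.18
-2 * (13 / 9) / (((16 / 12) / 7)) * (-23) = 2093 / 6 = 348.83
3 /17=0.18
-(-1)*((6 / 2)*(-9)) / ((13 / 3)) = -81 / 13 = -6.23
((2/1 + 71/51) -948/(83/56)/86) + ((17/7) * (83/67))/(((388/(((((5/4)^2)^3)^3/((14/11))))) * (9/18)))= -53675773816976072976533/15933059438391261659136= -3.37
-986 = -986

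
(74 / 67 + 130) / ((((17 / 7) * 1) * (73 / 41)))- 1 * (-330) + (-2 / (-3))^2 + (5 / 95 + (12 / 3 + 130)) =7035375431 / 14218137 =494.82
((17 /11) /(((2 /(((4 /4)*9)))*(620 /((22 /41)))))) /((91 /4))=0.00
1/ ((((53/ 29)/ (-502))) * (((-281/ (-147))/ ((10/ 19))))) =-21400260/ 282967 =-75.63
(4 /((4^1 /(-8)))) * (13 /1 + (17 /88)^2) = -100961 /968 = -104.30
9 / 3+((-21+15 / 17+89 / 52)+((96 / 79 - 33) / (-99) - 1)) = -12356471 / 768196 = -16.09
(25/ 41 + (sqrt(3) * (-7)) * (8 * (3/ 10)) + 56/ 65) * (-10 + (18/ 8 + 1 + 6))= -11763/ 10660 + 63 * sqrt(3)/ 5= 20.72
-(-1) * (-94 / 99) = -94 / 99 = -0.95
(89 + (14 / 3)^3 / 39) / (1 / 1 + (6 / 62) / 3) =2990291 / 33696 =88.74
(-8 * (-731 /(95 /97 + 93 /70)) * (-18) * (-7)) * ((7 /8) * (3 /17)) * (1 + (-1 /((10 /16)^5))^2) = 167413303702893276 /30607421875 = 5469696.35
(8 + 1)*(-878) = -7902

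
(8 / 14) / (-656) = -1 / 1148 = -0.00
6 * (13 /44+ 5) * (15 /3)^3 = 87375 /22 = 3971.59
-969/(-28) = 969/28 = 34.61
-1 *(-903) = 903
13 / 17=0.76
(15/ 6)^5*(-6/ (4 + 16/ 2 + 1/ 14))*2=-65625/ 676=-97.08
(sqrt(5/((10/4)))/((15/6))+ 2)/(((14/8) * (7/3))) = 24 * sqrt(2)/245+ 24/49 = 0.63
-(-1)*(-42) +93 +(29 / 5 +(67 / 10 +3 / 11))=1403 / 22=63.77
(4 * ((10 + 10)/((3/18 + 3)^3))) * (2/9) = 3840/6859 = 0.56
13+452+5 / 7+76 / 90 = 146966 / 315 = 466.56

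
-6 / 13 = -0.46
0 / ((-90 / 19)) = 0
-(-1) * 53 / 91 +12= 1145 / 91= 12.58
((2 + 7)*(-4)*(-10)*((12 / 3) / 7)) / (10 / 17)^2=20808 / 35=594.51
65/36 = 1.81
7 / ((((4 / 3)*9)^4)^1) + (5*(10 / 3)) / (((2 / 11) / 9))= 17107207 / 20736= 825.00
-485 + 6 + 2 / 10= -2394 / 5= -478.80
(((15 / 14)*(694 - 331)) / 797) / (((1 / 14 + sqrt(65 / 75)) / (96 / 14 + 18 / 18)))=-4492125 / 14131607 + 598950*sqrt(195) / 2018801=3.83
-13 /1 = -13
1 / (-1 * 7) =-1 / 7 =-0.14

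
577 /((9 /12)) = 2308 /3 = 769.33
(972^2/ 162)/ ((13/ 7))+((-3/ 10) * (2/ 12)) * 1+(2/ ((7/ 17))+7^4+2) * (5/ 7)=61918383/ 12740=4860.16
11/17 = 0.65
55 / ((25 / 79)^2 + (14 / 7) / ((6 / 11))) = 1029765 / 70526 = 14.60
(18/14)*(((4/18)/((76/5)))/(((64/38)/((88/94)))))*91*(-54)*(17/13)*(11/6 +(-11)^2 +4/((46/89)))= -8766.76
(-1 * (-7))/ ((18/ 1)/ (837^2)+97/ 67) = 5215347/ 1078673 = 4.83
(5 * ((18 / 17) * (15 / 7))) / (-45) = -30 / 119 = -0.25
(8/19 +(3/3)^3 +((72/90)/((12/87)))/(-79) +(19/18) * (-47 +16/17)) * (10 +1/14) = -242960907/510340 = -476.08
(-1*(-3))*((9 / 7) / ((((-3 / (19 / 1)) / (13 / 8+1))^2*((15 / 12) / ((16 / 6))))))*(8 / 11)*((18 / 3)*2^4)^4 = 7726675525632 / 55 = 140485009556.95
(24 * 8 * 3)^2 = 331776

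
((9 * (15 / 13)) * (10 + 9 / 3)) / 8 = 16.88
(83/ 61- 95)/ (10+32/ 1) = -136/ 61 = -2.23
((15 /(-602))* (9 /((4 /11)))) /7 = -1485 /16856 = -0.09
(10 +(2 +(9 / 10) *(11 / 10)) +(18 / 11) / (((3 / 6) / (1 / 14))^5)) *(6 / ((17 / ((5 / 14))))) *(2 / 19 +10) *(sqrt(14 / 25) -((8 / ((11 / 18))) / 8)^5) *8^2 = -4182156524261965824 / 336602143843735 +2213287123968 *sqrt(14) / 10450172425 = -11632.17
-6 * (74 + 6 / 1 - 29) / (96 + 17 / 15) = -4590 / 1457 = -3.15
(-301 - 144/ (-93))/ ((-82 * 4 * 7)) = 9283/ 71176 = 0.13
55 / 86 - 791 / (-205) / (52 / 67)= 2572021 / 458380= 5.61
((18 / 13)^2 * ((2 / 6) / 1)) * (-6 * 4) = -2592 / 169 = -15.34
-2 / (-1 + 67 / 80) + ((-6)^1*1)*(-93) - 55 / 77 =51833 / 91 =569.59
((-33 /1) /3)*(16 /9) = -176 /9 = -19.56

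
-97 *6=-582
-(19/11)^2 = -361/121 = -2.98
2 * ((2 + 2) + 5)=18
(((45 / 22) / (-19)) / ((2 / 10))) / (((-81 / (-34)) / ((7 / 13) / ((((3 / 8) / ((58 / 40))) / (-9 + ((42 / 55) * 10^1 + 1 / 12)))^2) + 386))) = -6651289763 / 73742724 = -90.20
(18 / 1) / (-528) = -3 / 88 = -0.03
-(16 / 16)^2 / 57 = -1 / 57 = -0.02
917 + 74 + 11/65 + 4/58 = 1868484/1885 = 991.24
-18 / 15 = -6 / 5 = -1.20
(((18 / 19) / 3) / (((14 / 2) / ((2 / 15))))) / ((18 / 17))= 34 / 5985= 0.01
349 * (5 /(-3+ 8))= 349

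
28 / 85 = 0.33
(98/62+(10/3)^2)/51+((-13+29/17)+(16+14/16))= 663611/113832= 5.83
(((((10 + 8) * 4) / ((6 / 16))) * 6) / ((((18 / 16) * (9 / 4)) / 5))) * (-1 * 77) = -175217.78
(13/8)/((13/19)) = 2.38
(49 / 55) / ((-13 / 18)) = -882 / 715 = -1.23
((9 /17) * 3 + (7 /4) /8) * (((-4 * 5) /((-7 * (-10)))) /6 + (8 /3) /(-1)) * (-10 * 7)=93385 /272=343.33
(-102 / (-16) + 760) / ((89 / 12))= 18393 / 178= 103.33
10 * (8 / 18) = 40 / 9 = 4.44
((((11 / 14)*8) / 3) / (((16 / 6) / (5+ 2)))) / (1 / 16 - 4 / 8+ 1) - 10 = -2 / 9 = -0.22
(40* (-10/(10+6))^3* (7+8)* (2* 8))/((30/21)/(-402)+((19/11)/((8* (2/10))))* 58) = -29019375/775213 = -37.43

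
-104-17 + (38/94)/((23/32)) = -130193/1081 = -120.44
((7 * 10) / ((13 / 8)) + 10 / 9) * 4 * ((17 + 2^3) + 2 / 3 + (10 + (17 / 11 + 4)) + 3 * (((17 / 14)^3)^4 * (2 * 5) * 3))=170761.76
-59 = -59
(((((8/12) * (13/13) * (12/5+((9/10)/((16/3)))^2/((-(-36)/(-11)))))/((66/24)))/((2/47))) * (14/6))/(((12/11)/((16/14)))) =3836281/115200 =33.30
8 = 8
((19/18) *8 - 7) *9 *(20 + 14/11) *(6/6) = 3042/11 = 276.55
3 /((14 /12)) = 18 /7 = 2.57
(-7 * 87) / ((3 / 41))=-8323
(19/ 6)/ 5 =19/ 30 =0.63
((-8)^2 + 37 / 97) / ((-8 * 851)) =-6245 / 660376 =-0.01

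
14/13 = 1.08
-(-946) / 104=473 / 52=9.10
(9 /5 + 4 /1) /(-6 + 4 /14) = -203 /200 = -1.02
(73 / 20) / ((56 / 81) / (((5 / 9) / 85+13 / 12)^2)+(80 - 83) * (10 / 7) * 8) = -227338279 / 2099215040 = -0.11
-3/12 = -1/4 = -0.25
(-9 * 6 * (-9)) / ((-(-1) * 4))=243 / 2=121.50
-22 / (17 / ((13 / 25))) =-286 / 425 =-0.67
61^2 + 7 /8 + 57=3778.88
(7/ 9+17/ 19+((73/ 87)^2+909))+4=131641220/ 143811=915.38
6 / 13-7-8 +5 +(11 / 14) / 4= -6801 / 728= -9.34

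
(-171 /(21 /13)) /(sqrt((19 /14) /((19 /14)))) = -741 /7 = -105.86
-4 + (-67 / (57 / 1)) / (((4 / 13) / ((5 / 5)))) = -1783 / 228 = -7.82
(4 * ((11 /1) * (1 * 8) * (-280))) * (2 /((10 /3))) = -59136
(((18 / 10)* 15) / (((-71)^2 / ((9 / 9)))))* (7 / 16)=189 / 80656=0.00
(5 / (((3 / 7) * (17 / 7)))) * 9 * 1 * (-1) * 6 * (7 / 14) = -2205 / 17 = -129.71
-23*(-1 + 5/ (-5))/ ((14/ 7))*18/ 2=207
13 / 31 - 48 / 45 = -301 / 465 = -0.65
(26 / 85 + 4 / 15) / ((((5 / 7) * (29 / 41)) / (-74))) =-83.86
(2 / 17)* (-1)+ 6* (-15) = -1532 / 17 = -90.12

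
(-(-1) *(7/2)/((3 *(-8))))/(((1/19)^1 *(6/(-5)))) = 665/288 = 2.31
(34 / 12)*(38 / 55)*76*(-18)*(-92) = 13550496 / 55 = 246372.65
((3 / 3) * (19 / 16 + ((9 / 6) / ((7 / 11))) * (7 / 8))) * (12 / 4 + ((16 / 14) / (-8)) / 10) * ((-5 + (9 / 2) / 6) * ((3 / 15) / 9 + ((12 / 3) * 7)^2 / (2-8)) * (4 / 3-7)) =-4616267227 / 151200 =-30530.87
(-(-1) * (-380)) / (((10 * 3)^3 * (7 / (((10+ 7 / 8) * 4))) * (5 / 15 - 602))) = 29 / 199500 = 0.00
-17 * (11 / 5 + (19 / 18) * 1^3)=-4981 / 90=-55.34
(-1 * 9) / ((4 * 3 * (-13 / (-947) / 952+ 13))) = -225386 / 3906695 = -0.06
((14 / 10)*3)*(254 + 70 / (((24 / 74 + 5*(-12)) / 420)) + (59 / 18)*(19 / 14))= -339377 / 345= -983.70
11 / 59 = 0.19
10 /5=2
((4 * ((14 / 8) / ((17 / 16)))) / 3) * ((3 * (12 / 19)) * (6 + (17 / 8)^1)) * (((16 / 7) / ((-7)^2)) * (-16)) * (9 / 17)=-3594240 / 269059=-13.36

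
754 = 754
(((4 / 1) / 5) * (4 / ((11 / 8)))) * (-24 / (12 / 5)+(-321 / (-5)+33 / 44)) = 35168 / 275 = 127.88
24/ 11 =2.18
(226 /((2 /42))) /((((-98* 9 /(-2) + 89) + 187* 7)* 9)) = 1582 /5517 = 0.29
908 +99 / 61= 55487 / 61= 909.62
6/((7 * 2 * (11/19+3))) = 57/476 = 0.12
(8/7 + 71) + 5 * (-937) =-32290/7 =-4612.86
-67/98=-0.68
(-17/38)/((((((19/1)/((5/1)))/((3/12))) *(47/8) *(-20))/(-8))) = -34/16967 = -0.00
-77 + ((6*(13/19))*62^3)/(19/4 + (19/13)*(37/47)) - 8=15136551127/91333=165729.27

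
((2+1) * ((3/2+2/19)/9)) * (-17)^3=-299693/114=-2628.89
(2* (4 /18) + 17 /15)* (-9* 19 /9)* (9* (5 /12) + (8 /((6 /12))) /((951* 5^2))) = -481173461 /4279500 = -112.44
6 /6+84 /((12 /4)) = 29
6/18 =1/3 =0.33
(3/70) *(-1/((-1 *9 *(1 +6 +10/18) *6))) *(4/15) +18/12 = 53551/35700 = 1.50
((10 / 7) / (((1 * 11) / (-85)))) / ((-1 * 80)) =85 / 616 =0.14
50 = 50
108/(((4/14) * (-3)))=-126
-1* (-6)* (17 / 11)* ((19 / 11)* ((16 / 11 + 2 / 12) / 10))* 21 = 54.53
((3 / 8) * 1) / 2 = 3 / 16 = 0.19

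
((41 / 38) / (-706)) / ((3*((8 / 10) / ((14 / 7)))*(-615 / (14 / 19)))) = 7 / 4587588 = 0.00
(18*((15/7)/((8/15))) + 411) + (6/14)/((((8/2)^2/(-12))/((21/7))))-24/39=87677/182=481.74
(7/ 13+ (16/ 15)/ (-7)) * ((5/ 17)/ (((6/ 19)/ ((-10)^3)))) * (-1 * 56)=2356000/ 117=20136.75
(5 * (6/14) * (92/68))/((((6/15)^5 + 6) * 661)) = 1078125/1477373338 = 0.00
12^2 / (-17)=-144 / 17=-8.47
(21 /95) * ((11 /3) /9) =77 /855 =0.09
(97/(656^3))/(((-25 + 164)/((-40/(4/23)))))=-11155/19619878912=-0.00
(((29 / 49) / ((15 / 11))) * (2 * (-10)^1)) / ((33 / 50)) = -13.15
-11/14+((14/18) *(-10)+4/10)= -8.16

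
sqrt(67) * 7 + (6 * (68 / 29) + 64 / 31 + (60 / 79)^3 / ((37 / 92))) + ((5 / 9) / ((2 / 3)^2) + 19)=2458209741905 / 65599825028 + 7 * sqrt(67)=94.77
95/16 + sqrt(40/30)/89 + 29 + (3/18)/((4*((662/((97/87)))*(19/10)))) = 2*sqrt(3)/267 + 917559781/26262864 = 34.95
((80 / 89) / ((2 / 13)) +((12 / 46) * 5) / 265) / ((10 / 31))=9833417 / 542455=18.13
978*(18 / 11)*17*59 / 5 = 17656812 / 55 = 321032.95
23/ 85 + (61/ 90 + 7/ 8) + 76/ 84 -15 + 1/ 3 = -511447/ 42840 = -11.94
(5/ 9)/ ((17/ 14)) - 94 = -14312/ 153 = -93.54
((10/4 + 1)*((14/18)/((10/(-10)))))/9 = -49/162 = -0.30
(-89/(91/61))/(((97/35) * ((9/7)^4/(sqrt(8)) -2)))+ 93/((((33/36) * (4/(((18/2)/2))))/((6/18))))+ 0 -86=-133065094036365/3923465364962+ 855228252690 * sqrt(2)/178339334771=-27.13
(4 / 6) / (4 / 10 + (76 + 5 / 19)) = 190 / 21849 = 0.01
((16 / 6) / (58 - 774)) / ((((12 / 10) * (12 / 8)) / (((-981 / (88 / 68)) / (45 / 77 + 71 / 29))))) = 1880795 / 3636564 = 0.52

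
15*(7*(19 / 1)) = 1995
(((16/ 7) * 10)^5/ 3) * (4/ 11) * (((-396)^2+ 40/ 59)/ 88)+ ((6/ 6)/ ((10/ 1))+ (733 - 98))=4850811331069501169/ 3599555190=1347614100.92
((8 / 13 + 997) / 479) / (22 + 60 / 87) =376101 / 4097366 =0.09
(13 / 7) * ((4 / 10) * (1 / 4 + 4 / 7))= 299 / 490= 0.61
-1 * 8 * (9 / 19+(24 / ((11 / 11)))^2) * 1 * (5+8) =-1139112 / 19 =-59953.26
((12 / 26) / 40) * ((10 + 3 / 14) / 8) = 33 / 2240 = 0.01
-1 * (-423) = 423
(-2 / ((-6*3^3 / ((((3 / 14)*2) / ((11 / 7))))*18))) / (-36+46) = 1 / 53460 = 0.00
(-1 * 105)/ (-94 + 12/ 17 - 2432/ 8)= 1785/ 6754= 0.26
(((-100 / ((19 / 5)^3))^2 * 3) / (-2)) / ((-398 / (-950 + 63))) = -103945312500 / 9362130319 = -11.10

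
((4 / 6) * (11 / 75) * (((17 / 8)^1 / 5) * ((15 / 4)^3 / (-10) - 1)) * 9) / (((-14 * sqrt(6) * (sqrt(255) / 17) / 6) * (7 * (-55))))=-13651 * sqrt(170) / 156800000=-0.00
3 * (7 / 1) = 21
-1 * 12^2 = -144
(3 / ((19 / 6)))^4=104976 / 130321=0.81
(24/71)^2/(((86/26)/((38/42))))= 47424/1517341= 0.03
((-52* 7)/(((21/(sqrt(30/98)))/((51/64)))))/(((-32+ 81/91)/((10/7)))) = 14365* sqrt(15)/158536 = 0.35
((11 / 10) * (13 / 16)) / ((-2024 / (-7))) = 91 / 29440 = 0.00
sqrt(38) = 6.16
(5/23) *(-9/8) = -45/184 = -0.24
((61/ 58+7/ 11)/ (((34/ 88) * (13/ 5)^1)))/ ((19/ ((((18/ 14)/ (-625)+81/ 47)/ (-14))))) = -381206304/ 35054826625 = -0.01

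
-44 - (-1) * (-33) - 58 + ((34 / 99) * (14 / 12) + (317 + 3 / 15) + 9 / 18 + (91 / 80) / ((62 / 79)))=271864397 / 1473120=184.55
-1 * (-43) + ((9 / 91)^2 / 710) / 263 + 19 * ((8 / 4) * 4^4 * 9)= 135449123432431 / 1546311130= 87595.00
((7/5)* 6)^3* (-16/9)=-131712/125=-1053.70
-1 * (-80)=80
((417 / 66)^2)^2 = 373301041 / 234256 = 1593.56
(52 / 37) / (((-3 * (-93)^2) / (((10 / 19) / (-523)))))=520 / 9539907543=0.00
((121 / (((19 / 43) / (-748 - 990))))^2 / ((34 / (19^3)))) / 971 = 776838607866662 / 16507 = 47061162407.87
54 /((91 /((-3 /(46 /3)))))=-243 /2093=-0.12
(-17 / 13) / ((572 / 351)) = -459 / 572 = -0.80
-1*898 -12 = -910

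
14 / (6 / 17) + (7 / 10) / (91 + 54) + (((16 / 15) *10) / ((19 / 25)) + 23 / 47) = 210526853 / 3884550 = 54.20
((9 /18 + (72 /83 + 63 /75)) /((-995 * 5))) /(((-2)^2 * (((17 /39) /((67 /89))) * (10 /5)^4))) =-23937693 /1999217680000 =-0.00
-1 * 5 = -5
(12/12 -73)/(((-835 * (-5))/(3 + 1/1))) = -288/4175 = -0.07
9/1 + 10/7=73/7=10.43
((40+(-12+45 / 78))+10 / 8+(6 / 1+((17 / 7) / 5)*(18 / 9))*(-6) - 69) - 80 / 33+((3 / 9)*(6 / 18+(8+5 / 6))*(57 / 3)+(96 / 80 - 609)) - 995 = -293363731 / 180180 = -1628.17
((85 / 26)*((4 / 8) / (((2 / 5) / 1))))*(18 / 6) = 1275 / 104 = 12.26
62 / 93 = 0.67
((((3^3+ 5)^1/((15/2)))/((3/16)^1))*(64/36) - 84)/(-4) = 4409/405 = 10.89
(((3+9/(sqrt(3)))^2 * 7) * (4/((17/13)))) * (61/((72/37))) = 205387 * sqrt(3)/17+410774/17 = 45089.10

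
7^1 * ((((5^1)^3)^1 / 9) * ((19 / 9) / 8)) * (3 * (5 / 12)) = 83125 / 2592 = 32.07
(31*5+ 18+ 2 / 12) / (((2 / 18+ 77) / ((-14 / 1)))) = -21819 / 694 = -31.44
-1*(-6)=6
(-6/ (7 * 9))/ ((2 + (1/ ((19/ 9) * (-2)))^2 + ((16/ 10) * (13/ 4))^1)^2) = -104256800/ 57636753741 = -0.00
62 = 62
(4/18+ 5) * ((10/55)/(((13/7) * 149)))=658/191763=0.00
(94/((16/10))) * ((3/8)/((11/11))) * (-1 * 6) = -2115/16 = -132.19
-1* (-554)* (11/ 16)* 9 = 27423/ 8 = 3427.88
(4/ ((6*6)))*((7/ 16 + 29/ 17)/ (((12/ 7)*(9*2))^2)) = 28567/ 114213888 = 0.00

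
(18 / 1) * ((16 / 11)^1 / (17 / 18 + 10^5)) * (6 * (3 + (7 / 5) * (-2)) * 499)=0.16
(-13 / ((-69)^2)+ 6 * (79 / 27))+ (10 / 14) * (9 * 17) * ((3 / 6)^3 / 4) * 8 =5982097 / 133308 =44.87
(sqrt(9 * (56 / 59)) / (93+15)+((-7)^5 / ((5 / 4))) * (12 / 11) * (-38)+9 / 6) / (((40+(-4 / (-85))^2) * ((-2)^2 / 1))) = 7225 * sqrt(826) / 1227739968+88595985945 / 25433408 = 3483.45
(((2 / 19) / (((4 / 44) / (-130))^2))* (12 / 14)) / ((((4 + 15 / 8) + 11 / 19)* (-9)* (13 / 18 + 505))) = -130873600 / 20836767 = -6.28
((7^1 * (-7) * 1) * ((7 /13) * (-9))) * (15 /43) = 46305 /559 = 82.84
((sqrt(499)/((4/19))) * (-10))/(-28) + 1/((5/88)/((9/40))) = 41.86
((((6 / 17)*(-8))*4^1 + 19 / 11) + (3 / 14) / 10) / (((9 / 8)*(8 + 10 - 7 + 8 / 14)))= -499798 / 681615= -0.73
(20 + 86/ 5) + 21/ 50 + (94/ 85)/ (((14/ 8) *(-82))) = 9175519/ 243950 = 37.61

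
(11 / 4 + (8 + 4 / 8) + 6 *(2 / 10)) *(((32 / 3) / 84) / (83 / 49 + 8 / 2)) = 1162 / 4185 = 0.28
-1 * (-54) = 54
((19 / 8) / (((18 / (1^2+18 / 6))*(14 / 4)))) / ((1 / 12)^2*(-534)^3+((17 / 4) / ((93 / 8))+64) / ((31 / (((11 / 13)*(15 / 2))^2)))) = -162409 / 1138817077776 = -0.00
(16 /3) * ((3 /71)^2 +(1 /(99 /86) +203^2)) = 329058507968 /1497177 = 219785.98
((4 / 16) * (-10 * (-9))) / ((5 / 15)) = 135 / 2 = 67.50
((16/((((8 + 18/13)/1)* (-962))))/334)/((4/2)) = -1/376919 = -0.00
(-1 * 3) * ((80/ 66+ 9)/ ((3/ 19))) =-6403/ 33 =-194.03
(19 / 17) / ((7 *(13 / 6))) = 114 / 1547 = 0.07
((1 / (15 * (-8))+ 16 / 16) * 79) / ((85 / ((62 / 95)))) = 17143 / 28500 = 0.60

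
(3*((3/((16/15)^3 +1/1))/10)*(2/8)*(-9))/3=-18225/59768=-0.30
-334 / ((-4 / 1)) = 167 / 2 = 83.50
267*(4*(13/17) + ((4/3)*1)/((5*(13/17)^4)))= 2488173712/2427685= 1024.92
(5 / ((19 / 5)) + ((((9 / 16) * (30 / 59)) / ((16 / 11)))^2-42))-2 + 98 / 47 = -2065751417595 / 50930204672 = -40.56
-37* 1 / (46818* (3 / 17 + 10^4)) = -37 / 468188262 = -0.00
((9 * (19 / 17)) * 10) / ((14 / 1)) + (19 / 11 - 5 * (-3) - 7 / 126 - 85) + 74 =302927 / 23562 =12.86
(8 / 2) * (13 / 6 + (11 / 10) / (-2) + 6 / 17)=2009 / 255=7.88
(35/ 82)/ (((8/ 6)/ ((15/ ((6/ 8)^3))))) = 1400/ 123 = 11.38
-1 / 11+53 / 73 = 510 / 803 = 0.64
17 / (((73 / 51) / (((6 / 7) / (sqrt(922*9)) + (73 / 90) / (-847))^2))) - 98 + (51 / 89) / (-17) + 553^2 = 1773598840801921371949 / 5801554508003100 - 289*sqrt(922) / 40999035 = 305710.97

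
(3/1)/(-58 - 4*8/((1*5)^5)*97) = -9375/184354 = -0.05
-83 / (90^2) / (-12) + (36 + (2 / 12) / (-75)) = 36.00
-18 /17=-1.06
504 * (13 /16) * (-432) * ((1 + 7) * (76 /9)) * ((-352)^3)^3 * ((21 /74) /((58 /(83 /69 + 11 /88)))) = 158977158532285888265884960555008 /24679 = 6441799040977587757440940000.00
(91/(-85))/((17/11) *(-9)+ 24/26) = 13013/157845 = 0.08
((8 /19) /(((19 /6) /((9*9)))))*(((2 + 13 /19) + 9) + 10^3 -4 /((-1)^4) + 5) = 74809008 /6859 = 10906.69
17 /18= 0.94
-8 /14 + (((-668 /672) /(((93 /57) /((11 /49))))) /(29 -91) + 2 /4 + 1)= 14726671 /15821904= 0.93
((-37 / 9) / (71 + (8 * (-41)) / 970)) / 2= -17945 / 616878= -0.03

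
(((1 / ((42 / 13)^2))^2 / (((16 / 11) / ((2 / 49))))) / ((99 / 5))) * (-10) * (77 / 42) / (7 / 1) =-7854275 / 230539333248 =-0.00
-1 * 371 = -371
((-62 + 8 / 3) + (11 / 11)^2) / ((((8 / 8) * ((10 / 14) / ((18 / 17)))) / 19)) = -27930 / 17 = -1642.94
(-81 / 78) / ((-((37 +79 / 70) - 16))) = 945 / 20137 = 0.05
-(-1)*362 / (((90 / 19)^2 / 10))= 65341 / 405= 161.34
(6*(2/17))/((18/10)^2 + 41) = 150/9401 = 0.02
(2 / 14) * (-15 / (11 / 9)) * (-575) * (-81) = -6287625 / 77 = -81657.47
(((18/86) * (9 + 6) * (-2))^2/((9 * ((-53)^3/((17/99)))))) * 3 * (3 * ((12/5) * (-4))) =0.00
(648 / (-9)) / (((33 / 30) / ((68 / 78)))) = -8160 / 143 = -57.06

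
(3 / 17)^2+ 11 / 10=1.13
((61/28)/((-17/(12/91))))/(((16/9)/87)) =-143289/173264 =-0.83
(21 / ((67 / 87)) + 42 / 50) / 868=3363 / 103850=0.03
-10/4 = -5/2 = -2.50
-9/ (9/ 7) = -7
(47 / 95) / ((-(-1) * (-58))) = -47 / 5510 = -0.01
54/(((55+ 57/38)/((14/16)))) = 0.84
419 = 419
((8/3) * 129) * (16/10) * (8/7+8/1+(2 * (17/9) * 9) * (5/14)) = 410048/35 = 11715.66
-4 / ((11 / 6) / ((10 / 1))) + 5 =-185 / 11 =-16.82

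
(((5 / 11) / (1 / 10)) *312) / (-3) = -5200 / 11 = -472.73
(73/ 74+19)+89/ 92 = 71327/ 3404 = 20.95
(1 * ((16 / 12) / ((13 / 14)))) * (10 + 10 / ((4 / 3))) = 980 / 39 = 25.13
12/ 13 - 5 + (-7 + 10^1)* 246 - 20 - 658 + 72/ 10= 63.12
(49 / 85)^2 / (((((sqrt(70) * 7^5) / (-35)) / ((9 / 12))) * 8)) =-3 * sqrt(70) / 3236800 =-0.00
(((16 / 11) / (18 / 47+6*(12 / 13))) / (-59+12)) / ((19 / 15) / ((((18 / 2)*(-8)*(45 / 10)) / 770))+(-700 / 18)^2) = -1872 / 540616769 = -0.00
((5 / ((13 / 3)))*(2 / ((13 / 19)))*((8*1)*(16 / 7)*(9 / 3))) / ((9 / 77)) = 267520 / 169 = 1582.96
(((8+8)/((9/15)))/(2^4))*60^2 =6000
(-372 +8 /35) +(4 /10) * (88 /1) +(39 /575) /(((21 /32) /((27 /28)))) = -9480092 /28175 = -336.47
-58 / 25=-2.32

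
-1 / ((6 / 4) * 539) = -2 / 1617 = -0.00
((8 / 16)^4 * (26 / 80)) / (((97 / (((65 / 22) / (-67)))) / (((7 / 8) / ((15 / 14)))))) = -8281 / 1098071040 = -0.00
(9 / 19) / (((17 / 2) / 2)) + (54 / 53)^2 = 1042992 / 907307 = 1.15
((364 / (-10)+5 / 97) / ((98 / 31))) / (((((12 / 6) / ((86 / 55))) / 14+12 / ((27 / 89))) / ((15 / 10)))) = -634485339 / 1458539530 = -0.44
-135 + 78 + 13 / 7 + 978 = 6460 / 7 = 922.86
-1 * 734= -734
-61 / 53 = -1.15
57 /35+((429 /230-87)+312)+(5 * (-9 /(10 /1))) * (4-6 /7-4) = 74817 /322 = 232.35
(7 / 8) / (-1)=-7 / 8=-0.88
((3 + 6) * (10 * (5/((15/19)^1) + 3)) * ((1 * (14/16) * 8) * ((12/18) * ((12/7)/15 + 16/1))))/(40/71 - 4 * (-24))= 560616/857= 654.16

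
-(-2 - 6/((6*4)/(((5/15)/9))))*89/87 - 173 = -1606195/9396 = -170.94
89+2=91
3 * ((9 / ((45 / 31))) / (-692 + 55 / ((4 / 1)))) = -372 / 13565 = -0.03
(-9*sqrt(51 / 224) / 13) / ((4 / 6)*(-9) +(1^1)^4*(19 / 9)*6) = -27*sqrt(714) / 14560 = -0.05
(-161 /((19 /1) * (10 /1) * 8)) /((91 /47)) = -1081 /19760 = -0.05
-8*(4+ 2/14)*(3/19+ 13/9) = -53.11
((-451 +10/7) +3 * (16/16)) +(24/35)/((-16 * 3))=-446.59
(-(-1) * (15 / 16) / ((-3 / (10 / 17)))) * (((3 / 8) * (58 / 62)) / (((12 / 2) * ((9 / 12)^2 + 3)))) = -725 / 240312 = -0.00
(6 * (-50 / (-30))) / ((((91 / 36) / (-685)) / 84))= -2959200 / 13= -227630.77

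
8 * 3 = 24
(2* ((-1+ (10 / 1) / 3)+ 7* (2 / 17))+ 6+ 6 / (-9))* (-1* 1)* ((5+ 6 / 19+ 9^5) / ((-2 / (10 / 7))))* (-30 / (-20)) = 1666217520 / 2261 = 736938.31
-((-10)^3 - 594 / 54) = 1011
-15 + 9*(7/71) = -14.11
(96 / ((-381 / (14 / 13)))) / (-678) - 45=-25185781 / 559689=-45.00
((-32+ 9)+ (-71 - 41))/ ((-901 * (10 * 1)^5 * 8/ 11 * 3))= 99/ 144160000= 0.00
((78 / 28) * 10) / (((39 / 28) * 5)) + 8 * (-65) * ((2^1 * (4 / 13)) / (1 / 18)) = -5756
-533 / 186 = -2.87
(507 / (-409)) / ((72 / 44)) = -1859 / 2454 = -0.76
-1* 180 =-180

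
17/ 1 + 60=77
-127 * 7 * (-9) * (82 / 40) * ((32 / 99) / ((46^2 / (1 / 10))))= 36449 / 145475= 0.25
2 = 2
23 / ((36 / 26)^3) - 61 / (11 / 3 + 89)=6490181 / 810648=8.01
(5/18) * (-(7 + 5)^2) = -40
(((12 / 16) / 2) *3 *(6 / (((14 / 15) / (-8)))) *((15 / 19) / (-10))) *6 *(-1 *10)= -36450 / 133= -274.06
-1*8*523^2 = -2188232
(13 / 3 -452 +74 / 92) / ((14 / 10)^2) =-227.99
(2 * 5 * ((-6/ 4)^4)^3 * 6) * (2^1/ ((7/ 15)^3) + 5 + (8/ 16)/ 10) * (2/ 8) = 270465736689/ 5619712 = 48128.04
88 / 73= 1.21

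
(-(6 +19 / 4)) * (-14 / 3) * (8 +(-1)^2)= 903 / 2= 451.50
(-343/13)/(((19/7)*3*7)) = -343/741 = -0.46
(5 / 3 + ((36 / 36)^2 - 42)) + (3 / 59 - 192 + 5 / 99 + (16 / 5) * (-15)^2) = 2854894 / 5841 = 488.77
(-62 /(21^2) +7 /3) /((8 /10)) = 4835 /1764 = 2.74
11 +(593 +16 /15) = 9076 /15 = 605.07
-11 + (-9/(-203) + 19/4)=-5039/812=-6.21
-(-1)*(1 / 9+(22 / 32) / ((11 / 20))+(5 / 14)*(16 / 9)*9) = 1783 / 252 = 7.08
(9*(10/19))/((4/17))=765/38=20.13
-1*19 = -19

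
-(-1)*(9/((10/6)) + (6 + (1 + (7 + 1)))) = 20.40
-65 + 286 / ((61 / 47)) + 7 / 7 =9538 / 61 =156.36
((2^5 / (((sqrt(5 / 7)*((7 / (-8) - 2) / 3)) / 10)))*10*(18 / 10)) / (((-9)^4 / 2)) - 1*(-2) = 2 - 2048*sqrt(35) / 5589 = -0.17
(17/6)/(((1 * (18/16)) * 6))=34/81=0.42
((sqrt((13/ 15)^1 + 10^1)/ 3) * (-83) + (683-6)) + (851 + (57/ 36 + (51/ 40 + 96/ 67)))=12319621/ 8040-83 * sqrt(2445)/ 45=1441.09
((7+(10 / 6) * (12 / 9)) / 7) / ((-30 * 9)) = -83 / 17010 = -0.00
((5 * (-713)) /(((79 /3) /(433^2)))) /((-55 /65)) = 26067533115 /869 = 29997161.24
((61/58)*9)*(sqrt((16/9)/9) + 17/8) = 11285/464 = 24.32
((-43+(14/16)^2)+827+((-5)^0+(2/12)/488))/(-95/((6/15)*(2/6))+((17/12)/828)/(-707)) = -1346833894959/1221253139348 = -1.10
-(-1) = 1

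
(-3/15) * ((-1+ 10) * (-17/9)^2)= -289/45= -6.42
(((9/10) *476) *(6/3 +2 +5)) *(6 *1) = 115668/5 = 23133.60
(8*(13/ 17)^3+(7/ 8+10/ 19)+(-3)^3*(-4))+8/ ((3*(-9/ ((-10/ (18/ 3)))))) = 6863827189/ 60488856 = 113.47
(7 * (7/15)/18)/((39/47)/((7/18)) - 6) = -16121/343440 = -0.05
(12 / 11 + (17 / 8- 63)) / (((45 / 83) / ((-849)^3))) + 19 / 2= 29691145657123 / 440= 67479876493.46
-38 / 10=-19 / 5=-3.80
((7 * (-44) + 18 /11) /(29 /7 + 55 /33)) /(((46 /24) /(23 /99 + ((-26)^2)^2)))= -2134453725460 /169763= -12573138.58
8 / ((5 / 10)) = 16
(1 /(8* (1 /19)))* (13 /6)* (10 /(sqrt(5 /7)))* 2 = 121.77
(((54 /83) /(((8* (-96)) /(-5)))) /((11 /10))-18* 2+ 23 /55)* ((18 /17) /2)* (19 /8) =-44.73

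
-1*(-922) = 922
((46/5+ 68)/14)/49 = 193/1715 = 0.11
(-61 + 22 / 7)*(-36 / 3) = 4860 / 7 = 694.29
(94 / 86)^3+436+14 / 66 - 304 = 350315200 / 2623731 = 133.52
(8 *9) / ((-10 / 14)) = -504 / 5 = -100.80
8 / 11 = 0.73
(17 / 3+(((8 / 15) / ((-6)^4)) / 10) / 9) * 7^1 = 8675107 / 218700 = 39.67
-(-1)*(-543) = -543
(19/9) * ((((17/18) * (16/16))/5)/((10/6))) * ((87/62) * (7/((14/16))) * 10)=37468/1395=26.86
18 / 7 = 2.57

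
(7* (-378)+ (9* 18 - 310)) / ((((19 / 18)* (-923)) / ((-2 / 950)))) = -50292 / 8330075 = -0.01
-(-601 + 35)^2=-320356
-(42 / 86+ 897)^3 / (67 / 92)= -78923235852288 / 79507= -992657701.24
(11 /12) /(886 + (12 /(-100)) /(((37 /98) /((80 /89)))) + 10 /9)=543345 /525656896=0.00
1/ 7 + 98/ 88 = 387/ 308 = 1.26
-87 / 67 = -1.30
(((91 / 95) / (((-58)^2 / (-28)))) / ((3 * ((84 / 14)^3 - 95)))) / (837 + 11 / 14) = -8918 / 340163109165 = -0.00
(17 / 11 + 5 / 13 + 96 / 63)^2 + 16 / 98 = 109050712 / 9018009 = 12.09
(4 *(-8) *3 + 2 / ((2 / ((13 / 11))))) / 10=-1043 / 110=-9.48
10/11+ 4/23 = 1.08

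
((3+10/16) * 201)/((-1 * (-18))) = 40.48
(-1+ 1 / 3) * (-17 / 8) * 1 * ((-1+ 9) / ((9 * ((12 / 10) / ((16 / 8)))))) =170 / 81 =2.10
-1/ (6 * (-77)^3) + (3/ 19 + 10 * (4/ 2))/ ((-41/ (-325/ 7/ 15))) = 1082418263/ 711278414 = 1.52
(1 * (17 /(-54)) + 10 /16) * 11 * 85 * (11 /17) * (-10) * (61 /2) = -12363175 /216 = -57236.92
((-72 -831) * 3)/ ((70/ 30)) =-1161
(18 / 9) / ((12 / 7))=7 / 6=1.17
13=13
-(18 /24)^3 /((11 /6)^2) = -243 /1936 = -0.13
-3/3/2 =-1/2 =-0.50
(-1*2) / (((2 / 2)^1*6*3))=-1 / 9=-0.11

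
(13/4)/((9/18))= 13/2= 6.50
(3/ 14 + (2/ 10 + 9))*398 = 3746.89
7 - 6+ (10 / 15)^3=35 / 27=1.30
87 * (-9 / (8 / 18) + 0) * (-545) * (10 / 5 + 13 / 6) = 32005125 / 8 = 4000640.62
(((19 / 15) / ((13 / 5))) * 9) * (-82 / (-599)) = 4674 / 7787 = 0.60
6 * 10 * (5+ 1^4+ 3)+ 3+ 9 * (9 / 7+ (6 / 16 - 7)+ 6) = 30741 / 56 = 548.95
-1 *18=-18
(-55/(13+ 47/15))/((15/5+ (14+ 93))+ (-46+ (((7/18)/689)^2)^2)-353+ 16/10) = 4435761427994403000/373952431425640018457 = 0.01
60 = 60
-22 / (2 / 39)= -429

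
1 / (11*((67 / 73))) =73 / 737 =0.10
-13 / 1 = -13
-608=-608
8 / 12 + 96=290 / 3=96.67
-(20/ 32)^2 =-25/ 64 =-0.39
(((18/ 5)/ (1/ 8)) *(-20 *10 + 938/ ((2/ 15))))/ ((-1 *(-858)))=32808/ 143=229.43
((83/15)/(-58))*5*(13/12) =-1079/2088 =-0.52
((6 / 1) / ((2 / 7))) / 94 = 21 / 94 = 0.22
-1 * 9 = -9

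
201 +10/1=211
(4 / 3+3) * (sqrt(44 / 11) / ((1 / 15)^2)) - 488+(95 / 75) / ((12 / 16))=65866 / 45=1463.69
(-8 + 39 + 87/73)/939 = 2350/68547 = 0.03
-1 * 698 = -698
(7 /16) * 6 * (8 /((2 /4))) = 42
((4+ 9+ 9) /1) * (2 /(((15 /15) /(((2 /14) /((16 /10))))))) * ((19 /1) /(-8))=-1045 /112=-9.33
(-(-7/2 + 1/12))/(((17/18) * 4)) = 123/136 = 0.90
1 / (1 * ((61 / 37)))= 37 / 61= 0.61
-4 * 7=-28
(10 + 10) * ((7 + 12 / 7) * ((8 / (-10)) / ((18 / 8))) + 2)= -1384 / 63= -21.97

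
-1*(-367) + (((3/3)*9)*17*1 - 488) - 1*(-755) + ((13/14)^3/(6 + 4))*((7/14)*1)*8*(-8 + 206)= 2916913/3430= 850.41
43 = 43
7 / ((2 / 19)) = 133 / 2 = 66.50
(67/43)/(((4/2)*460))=0.00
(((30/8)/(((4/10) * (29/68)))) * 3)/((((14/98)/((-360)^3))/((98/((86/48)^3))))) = -846187853414400000/2305703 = -366997767455.05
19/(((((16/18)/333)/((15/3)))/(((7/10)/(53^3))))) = 398601/2382032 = 0.17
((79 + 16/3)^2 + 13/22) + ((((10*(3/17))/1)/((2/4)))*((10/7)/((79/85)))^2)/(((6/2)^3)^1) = 430694101835/60550182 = 7113.01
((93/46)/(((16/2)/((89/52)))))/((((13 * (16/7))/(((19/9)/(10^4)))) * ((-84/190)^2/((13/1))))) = 18923981/92587622400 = 0.00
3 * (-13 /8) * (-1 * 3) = 117 /8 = 14.62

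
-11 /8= -1.38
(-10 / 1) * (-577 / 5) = 1154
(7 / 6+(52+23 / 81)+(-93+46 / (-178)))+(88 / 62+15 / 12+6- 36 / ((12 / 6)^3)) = -31857785 / 893916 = -35.64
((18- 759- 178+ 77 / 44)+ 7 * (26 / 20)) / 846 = -18163 / 16920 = -1.07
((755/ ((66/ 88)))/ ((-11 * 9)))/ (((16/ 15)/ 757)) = -2857675/ 396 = -7216.35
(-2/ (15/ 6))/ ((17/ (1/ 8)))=-1/ 170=-0.01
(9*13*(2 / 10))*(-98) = -11466 / 5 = -2293.20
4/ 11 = 0.36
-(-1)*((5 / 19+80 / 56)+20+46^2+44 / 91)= 3696905 / 1729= 2138.18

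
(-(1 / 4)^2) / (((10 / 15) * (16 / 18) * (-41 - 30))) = 27 / 18176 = 0.00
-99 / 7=-14.14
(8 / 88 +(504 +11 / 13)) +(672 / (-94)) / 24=3391680 / 6721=504.64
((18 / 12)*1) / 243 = 1 / 162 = 0.01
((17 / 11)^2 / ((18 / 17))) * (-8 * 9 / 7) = -19652 / 847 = -23.20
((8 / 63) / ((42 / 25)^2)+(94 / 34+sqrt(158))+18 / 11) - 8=-18464209 / 5195421+sqrt(158)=9.02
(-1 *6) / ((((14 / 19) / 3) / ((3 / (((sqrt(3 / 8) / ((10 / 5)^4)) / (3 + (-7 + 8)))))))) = -21888 *sqrt(6) / 7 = -7659.20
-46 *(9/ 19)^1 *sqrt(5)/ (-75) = 138 *sqrt(5)/ 475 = 0.65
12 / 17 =0.71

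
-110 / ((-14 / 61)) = 3355 / 7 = 479.29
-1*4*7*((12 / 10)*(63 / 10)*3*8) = -127008 / 25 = -5080.32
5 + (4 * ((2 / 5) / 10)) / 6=377 / 75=5.03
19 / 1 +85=104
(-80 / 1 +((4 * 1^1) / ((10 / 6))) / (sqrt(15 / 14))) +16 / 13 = -1024 / 13 +4 * sqrt(210) / 25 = -76.45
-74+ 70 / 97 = -7108 / 97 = -73.28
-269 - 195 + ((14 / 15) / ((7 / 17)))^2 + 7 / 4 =-411401 / 900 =-457.11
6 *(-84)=-504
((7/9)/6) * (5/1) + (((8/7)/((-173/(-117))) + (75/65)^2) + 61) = 704565397/11051586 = 63.75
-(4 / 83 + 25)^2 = -4322241 / 6889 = -627.41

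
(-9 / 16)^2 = 0.32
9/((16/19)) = 171/16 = 10.69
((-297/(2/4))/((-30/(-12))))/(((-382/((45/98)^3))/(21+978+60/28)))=9483269400/157296713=60.29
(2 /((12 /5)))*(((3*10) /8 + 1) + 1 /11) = 4.03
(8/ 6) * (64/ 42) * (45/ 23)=640/ 161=3.98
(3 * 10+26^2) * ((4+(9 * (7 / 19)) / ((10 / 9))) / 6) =468431 / 570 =821.81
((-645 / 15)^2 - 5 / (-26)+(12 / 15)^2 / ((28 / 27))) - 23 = 1826.81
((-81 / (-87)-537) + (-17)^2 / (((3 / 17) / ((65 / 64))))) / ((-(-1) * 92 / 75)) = 918.90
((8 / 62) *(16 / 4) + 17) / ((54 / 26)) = 2353 / 279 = 8.43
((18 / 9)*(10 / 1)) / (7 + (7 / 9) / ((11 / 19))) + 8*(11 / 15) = 51194 / 6195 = 8.26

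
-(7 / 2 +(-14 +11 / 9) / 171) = -10543 / 3078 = -3.43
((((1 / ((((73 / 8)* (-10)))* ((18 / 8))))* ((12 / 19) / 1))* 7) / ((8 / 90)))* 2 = -672 / 1387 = -0.48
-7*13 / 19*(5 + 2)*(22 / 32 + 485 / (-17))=4824001 / 5168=933.44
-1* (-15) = 15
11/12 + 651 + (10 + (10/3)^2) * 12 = 3621/4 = 905.25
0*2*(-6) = 0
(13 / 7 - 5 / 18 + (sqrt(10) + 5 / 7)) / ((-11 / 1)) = -sqrt(10) / 11 - 289 / 1386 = -0.50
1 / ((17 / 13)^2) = 169 / 289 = 0.58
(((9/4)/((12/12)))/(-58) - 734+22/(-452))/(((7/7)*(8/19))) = -365651903/209728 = -1743.46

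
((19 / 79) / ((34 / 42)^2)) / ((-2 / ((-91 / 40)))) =762489 / 1826480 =0.42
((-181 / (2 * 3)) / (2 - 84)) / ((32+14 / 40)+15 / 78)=11765 / 1040703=0.01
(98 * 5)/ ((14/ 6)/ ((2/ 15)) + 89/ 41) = 40180/ 1613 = 24.91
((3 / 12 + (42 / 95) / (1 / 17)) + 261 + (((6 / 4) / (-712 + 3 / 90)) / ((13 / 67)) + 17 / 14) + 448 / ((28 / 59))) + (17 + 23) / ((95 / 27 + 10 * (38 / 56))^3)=111546368153693309761 / 91882897287099100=1214.01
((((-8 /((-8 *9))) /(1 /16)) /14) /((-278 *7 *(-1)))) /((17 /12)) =0.00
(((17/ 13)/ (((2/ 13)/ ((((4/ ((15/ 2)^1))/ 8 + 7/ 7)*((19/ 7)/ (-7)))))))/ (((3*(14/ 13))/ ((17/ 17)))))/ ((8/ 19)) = -79781/ 30870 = -2.58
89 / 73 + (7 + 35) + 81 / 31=103718 / 2263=45.83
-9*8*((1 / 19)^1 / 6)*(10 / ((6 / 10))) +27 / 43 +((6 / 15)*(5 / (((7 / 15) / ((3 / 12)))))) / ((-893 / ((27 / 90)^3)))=-1064252683 / 107517200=-9.90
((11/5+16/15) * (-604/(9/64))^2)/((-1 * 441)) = -1494286336/10935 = -136651.70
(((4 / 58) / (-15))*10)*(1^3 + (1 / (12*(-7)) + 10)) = -923 / 1827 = -0.51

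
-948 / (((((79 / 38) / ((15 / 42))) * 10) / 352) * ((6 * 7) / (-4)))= 545.96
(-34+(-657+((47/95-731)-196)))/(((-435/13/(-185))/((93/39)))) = -58750487/2755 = -21325.04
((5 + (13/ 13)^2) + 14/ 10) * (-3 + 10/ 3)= 37/ 15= 2.47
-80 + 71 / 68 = -5369 / 68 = -78.96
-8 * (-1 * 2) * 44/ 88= 8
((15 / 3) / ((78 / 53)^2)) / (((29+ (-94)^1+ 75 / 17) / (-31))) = 1480343 / 1253304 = 1.18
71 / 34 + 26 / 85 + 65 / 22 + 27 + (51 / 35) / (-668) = 141420759 / 4372060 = 32.35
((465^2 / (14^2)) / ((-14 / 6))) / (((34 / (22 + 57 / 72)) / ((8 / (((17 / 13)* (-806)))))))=3815325 / 1586032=2.41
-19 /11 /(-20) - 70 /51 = -1.29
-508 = -508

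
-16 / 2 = -8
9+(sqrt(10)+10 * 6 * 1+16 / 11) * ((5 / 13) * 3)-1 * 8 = 15 * sqrt(10) / 13+791 / 11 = 75.56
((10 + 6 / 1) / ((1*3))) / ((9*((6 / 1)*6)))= 4 / 243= 0.02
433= 433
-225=-225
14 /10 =7 /5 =1.40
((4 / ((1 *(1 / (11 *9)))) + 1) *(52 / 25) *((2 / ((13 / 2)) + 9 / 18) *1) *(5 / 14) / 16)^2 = 221.64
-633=-633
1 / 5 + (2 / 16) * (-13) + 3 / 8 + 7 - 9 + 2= -1.05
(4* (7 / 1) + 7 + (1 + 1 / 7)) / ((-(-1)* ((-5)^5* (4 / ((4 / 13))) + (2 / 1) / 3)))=-759 / 853111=-0.00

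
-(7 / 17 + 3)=-58 / 17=-3.41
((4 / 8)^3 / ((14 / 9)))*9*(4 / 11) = 81 / 308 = 0.26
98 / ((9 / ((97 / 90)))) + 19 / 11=59978 / 4455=13.46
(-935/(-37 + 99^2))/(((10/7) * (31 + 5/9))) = -0.00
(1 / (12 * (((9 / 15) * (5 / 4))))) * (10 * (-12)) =-40 / 3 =-13.33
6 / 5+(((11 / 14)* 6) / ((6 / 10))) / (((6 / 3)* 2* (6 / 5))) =2383 / 840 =2.84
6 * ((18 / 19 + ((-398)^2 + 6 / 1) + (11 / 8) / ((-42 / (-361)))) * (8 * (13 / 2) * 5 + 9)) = 272058782053 / 1064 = 255694344.03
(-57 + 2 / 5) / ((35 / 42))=-1698 / 25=-67.92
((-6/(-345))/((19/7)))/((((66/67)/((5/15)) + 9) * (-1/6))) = -1876/583395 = -0.00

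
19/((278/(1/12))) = 19/3336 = 0.01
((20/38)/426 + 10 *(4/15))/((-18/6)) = -3599/4047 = -0.89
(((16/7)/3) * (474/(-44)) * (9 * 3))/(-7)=17064/539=31.66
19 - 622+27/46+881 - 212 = 3063/46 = 66.59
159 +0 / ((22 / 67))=159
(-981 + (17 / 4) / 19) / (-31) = 74539 / 2356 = 31.64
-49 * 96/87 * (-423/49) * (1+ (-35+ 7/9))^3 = -40203272096/2349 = -17115058.36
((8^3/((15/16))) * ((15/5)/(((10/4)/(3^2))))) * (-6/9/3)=-32768/25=-1310.72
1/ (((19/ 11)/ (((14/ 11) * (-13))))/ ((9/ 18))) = -91/ 19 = -4.79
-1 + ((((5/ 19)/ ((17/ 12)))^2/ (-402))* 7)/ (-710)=-496292633/ 496293053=-1.00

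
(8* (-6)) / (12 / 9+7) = -144 / 25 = -5.76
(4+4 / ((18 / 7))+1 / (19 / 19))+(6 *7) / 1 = 437 / 9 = 48.56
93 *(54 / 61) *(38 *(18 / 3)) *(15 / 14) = 8587620 / 427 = 20111.52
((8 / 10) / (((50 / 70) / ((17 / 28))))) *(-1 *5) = -17 / 5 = -3.40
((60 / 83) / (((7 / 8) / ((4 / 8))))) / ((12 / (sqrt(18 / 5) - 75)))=-1500 / 581 + 12 * sqrt(10) / 581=-2.52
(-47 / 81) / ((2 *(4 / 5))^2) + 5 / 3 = 1.44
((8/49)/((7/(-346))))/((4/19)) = -13148/343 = -38.33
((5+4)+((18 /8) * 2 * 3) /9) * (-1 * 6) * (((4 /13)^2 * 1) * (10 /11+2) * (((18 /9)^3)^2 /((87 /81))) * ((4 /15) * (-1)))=74317824 /269555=275.71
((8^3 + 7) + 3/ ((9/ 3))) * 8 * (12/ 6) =8320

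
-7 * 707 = -4949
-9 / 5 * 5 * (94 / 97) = -846 / 97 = -8.72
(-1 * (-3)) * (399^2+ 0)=477603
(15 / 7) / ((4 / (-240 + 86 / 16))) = -28155 / 224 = -125.69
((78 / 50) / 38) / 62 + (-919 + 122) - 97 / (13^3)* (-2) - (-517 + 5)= -36868428217 / 129403300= -284.91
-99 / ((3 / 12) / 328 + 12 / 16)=-129888 / 985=-131.87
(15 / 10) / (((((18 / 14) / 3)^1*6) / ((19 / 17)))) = 133 / 204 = 0.65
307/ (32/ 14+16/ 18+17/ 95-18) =-1837395/ 87659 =-20.96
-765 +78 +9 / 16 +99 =-9399 / 16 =-587.44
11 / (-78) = -11 / 78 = -0.14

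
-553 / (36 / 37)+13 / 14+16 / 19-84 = -3115027 / 4788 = -650.59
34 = 34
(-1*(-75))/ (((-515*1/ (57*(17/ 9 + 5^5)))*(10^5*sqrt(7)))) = -267349*sqrt(7)/ 7210000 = -0.10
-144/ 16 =-9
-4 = -4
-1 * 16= -16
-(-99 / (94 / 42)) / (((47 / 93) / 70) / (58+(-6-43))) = 121808610 / 2209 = 55141.97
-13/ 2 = -6.50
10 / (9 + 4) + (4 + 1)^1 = 75 / 13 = 5.77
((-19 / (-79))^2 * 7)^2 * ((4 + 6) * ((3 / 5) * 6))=229886244 / 38950081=5.90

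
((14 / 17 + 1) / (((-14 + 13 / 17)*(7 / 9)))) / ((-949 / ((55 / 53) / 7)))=341 / 12322765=0.00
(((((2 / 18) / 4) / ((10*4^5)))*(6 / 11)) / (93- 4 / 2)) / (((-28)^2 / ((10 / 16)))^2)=5 / 483868532539392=0.00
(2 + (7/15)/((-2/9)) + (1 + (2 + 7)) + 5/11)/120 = 1139/13200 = 0.09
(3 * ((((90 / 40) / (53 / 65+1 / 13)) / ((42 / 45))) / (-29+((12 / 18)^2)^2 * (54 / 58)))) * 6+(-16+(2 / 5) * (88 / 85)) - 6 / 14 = -1056221133 / 59666600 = -17.70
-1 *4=-4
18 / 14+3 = 4.29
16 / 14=8 / 7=1.14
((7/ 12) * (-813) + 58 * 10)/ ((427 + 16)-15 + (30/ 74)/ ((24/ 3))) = 31302/ 126703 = 0.25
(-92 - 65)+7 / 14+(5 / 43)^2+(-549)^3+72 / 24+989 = -611901823273 / 3698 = -165468313.49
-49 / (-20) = 2.45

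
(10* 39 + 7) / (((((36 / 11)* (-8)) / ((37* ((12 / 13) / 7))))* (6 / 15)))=-807895 / 4368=-184.96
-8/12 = -2/3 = -0.67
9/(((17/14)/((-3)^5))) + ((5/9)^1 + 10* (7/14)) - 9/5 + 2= -1373407/765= -1795.30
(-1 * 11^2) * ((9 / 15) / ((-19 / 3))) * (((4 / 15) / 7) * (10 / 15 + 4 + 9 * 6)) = 85184 / 3325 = 25.62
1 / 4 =0.25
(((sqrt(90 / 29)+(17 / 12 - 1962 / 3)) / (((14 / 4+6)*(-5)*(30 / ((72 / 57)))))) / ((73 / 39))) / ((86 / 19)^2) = 101803 / 6748850 - 234*sqrt(290) / 97858325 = 0.02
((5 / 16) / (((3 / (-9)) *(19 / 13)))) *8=-195 / 38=-5.13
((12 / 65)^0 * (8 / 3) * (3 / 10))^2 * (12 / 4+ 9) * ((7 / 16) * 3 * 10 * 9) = 4536 / 5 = 907.20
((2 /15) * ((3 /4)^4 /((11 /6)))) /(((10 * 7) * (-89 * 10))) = -0.00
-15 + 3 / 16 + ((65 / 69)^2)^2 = -5086497677 / 362673936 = -14.02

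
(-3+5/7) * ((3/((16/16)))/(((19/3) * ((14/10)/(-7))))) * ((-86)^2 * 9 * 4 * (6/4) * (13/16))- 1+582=1757270.02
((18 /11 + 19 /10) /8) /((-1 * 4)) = -389 /3520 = -0.11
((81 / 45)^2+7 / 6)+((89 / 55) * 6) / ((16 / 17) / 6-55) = 19519967 / 4615050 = 4.23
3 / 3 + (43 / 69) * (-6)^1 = -63 / 23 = -2.74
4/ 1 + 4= 8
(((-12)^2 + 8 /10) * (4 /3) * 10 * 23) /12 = 33304 /9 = 3700.44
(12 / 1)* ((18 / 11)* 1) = 216 / 11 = 19.64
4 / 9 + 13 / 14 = 1.37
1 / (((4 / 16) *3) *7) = 4 / 21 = 0.19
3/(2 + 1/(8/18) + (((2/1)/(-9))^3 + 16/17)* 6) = 49572/162451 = 0.31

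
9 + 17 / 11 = 116 / 11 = 10.55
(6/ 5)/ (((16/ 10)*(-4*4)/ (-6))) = 9/ 32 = 0.28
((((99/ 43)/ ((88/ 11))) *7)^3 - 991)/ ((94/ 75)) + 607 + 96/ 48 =-14261359263/ 81415168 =-175.17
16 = 16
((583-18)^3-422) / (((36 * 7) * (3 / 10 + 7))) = 901808515 / 9198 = 98043.98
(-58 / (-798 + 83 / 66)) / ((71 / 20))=15312 / 746707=0.02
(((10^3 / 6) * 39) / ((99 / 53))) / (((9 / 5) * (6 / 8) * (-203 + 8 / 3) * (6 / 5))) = -10.72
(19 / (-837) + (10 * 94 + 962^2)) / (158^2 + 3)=775383389 / 20897379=37.10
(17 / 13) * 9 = 153 / 13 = 11.77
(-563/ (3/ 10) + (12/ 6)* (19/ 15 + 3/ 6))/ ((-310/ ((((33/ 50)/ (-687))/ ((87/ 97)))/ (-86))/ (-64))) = -239835992/ 49795048125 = -0.00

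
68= 68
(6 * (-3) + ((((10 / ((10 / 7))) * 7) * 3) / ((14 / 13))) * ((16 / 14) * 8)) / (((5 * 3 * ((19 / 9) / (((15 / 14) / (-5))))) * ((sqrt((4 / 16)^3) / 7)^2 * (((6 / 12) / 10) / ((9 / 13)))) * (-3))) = 29756160 / 247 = 120470.28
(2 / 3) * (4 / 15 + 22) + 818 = 37478 / 45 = 832.84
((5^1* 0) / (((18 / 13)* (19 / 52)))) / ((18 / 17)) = 0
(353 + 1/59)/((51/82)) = 1707896/3009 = 567.60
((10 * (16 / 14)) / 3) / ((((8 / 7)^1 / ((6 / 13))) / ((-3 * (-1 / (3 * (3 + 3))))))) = 10 / 39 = 0.26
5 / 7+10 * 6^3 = 15125 / 7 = 2160.71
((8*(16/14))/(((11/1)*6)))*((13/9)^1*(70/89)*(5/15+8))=1.31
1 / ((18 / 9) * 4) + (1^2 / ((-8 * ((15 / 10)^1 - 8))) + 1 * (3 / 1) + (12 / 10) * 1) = 2259 / 520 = 4.34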